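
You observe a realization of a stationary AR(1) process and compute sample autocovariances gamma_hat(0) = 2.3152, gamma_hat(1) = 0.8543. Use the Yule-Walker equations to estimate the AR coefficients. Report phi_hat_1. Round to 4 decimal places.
\hat\phi_{1} = 0.3690

The Yule-Walker equations for an AR(p) process read, in matrix form,
  Gamma_p phi = r_p,   with   (Gamma_p)_{ij} = gamma(|i - j|),
                       (r_p)_i = gamma(i),   i,j = 1..p.
Substitute the sample gammas (Toeplitz matrix and right-hand side of size 1):
  Gamma_p = [[2.3152]]
  r_p     = [0.8543]
With p = 1 this is the single equation gamma(0) phi_1 = gamma(1):
  phi_hat_1 = gamma(1) / gamma(0) = 0.8543 / 2.3152 = 0.3690.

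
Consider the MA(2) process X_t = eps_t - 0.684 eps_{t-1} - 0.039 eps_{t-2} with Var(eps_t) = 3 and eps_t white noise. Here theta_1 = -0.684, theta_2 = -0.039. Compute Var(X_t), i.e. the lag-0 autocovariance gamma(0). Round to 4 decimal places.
\gamma(0) = 4.4081

For an MA(q) process X_t = eps_t + sum_i theta_i eps_{t-i} with
Var(eps_t) = sigma^2, the variance is
  gamma(0) = sigma^2 * (1 + sum_i theta_i^2).
  sum_i theta_i^2 = (-0.684)^2 + (-0.039)^2 = 0.467856 + 0.001521 = 0.469377.
  gamma(0) = 3 * (1 + 0.469377) = 3 * 1.469377 = 4.408131, which rounds to 4.4081.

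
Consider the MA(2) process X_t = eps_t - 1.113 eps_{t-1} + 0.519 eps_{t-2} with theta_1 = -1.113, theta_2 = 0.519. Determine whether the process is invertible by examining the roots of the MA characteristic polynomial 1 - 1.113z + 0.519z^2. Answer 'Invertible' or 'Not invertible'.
\text{Invertible}

The MA(q) characteristic polynomial is P(z) = 1 - 1.113z + 0.519z^2.
Invertibility requires all roots to lie outside the unit circle, i.e. |z| > 1 for every root.
Set 1 + (-1.113) z + (0.519) z^2 = 0, i.e. a z^2 + b z + c = 0 with a = 0.519, b = -1.113, c = 1.
Discriminant D = b^2 - 4ac = (-1.113)^2 - 4*(0.519)*1 = 1.238769 - (2.076) = -0.837231.
D < 0, so the roots are the complex-conjugate pair z = (-b +/- i sqrt(-D)) / (2a) = 1.0723 +/- 0.8815i.
For a conjugate pair |z|^2 = z * conj(z) = (product of roots) = c/a = 1/(0.519) = 1.926782, so |z| = sqrt(1.926782) = 1.3881 for both roots.
Moduli of all roots: 1.3881, 1.3881.
All moduli strictly greater than 1? Yes.
Verdict: Invertible.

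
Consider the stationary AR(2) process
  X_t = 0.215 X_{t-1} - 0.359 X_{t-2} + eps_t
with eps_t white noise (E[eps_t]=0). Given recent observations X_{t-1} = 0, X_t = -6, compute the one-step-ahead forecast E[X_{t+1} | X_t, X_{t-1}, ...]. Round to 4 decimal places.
E[X_{t+1} \mid \mathcal F_t] = -1.2900

For an AR(p) model X_t = c + sum_i phi_i X_{t-i} + eps_t, the
one-step-ahead conditional mean is
  E[X_{t+1} | X_t, ...] = c + sum_i phi_i X_{t+1-i}.
Substitute known values:
  E[X_{t+1} | ...] = (0.215) * (-6) + (-0.359) * (0)
                   = -1.2900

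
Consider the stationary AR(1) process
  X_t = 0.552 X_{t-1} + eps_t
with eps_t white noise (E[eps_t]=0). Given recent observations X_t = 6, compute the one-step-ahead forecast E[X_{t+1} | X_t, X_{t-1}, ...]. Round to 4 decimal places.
E[X_{t+1} \mid \mathcal F_t] = 3.3120

For an AR(p) model X_t = c + sum_i phi_i X_{t-i} + eps_t, the
one-step-ahead conditional mean is
  E[X_{t+1} | X_t, ...] = c + sum_i phi_i X_{t+1-i}.
Substitute known values:
  E[X_{t+1} | ...] = (0.552) * (6)
                   = 3.3120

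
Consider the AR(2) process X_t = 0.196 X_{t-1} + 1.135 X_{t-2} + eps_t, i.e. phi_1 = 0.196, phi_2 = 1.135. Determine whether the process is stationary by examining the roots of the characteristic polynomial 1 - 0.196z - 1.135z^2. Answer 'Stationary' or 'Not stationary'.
\text{Not stationary}

The AR(p) characteristic polynomial is P(z) = 1 - 0.196z - 1.135z^2.
Stationarity requires all roots to lie outside the unit circle, i.e. |z| > 1 for every root.
Set 1 + (-0.196) z + (-1.135) z^2 = 0, i.e. a z^2 + b z + c = 0 with a = -1.135, b = -0.196, c = 1.
Discriminant D = b^2 - 4ac = (-0.196)^2 - 4*(-1.135)*1 = 0.038416 - (-4.54) = 4.578416.
D >= 0, so the roots are real: z = (-b +/- sqrt(D)) / (2a) = (0.196 +/- 2.139723) / (-2.27).
  z_1 = (0.196 + 2.139723) / (-2.27) = -1.029,   |z_1| = 1.029.
  z_2 = (0.196 - 2.139723) / (-2.27) = 0.8563,   |z_2| = 0.8563.
Moduli of all roots: 1.0290, 0.8563.
All moduli strictly greater than 1? No.
Verdict: Not stationary.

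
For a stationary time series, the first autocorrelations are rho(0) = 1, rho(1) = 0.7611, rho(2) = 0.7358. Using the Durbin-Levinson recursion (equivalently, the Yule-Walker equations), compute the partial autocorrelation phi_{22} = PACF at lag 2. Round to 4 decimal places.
\phi_{22} = 0.3720

The PACF at lag k is phi_{kk}, the last component of the solution
to the Yule-Walker system G_k phi = r_k where
  (G_k)_{ij} = rho(|i - j|), (r_k)_i = rho(i), i,j = 1..k.
Equivalently, Durbin-Levinson gives phi_{kk} iteratively:
  phi_{11} = rho(1)
  phi_{kk} = [rho(k) - sum_{j=1..k-1} phi_{k-1,j} rho(k-j)]
            / [1 - sum_{j=1..k-1} phi_{k-1,j} rho(j)],
  phi_{k,j} = phi_{k-1,j} - phi_{kk} phi_{k-1,k-j},  j = 1..k-1.
Step k = 1:
  phi_11 = rho(1) = 0.7611.
Step k = 2:
  phi_22 = [rho(2) - phi_11 rho(1)] / [1 - phi_11 rho(1)] = [0.7358 - (0.7611)(0.7611)] / [1 - (0.7611)(0.7611)]
         = 0.15652679 / 0.42072679 = 0.372.
Therefore phi_{22} = 0.3720.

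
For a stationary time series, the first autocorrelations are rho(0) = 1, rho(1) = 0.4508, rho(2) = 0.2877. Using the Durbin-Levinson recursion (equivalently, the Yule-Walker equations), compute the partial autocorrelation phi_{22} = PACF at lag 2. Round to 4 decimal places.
\phi_{22} = 0.1060

The PACF at lag k is phi_{kk}, the last component of the solution
to the Yule-Walker system G_k phi = r_k where
  (G_k)_{ij} = rho(|i - j|), (r_k)_i = rho(i), i,j = 1..k.
Equivalently, Durbin-Levinson gives phi_{kk} iteratively:
  phi_{11} = rho(1)
  phi_{kk} = [rho(k) - sum_{j=1..k-1} phi_{k-1,j} rho(k-j)]
            / [1 - sum_{j=1..k-1} phi_{k-1,j} rho(j)],
  phi_{k,j} = phi_{k-1,j} - phi_{kk} phi_{k-1,k-j},  j = 1..k-1.
Step k = 1:
  phi_11 = rho(1) = 0.4508.
Step k = 2:
  phi_22 = [rho(2) - phi_11 rho(1)] / [1 - phi_11 rho(1)] = [0.2877 - (0.4508)(0.4508)] / [1 - (0.4508)(0.4508)]
         = 0.08447936 / 0.79677936 = 0.106.
Therefore phi_{22} = 0.1060.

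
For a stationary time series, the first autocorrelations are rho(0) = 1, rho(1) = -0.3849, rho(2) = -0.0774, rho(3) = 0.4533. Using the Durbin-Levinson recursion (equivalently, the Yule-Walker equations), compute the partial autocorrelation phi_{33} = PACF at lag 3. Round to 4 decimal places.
\phi_{33} = 0.3960

The PACF at lag k is phi_{kk}, the last component of the solution
to the Yule-Walker system G_k phi = r_k where
  (G_k)_{ij} = rho(|i - j|), (r_k)_i = rho(i), i,j = 1..k.
Equivalently, Durbin-Levinson gives phi_{kk} iteratively:
  phi_{11} = rho(1)
  phi_{kk} = [rho(k) - sum_{j=1..k-1} phi_{k-1,j} rho(k-j)]
            / [1 - sum_{j=1..k-1} phi_{k-1,j} rho(j)],
  phi_{k,j} = phi_{k-1,j} - phi_{kk} phi_{k-1,k-j},  j = 1..k-1.
Step k = 1:
  phi_11 = rho(1) = -0.3849.
Step k = 2:
  phi_22 = [rho(2) - phi_11 rho(1)] / [1 - phi_11 rho(1)] = [-0.0774 - (-0.3849)(-0.3849)] / [1 - (-0.3849)(-0.3849)]
         = -0.22554801 / 0.85185199 = -0.264774.
  Update: phi_21 = phi_11 - phi_22 phi_11 = -0.3849 - (-0.264774)(-0.3849) = -0.486811.
Step k = 3:
  phi_33 = [rho(3) - phi_21 rho(2) - phi_22 rho(1)] / [1 - phi_21 rho(1) - phi_22 rho(2)]
    numerator   = 0.4533 - (-0.486811)(-0.0774) - (-0.264774)(-0.3849) = 0.3137094
    denominator = 1 - (-0.486811)(-0.3849) - (-0.264774)(-0.0774) = 0.79213281
  phi_33 = 0.3137094 / 0.79213281 = 0.396.
Therefore phi_{33} = 0.3960.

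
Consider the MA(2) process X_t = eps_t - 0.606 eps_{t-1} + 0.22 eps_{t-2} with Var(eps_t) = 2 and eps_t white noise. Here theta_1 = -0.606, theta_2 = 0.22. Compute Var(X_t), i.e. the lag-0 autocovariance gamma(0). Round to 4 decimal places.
\gamma(0) = 2.8313

For an MA(q) process X_t = eps_t + sum_i theta_i eps_{t-i} with
Var(eps_t) = sigma^2, the variance is
  gamma(0) = sigma^2 * (1 + sum_i theta_i^2).
  sum_i theta_i^2 = (-0.606)^2 + (0.22)^2 = 0.367236 + 0.0484 = 0.415636.
  gamma(0) = 2 * (1 + 0.415636) = 2 * 1.415636 = 2.831272, which rounds to 2.8313.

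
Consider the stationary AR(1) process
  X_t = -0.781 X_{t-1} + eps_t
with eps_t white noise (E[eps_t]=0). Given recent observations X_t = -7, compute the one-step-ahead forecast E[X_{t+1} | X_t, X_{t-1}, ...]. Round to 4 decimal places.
E[X_{t+1} \mid \mathcal F_t] = 5.4670

For an AR(p) model X_t = c + sum_i phi_i X_{t-i} + eps_t, the
one-step-ahead conditional mean is
  E[X_{t+1} | X_t, ...] = c + sum_i phi_i X_{t+1-i}.
Substitute known values:
  E[X_{t+1} | ...] = (-0.781) * (-7)
                   = 5.4670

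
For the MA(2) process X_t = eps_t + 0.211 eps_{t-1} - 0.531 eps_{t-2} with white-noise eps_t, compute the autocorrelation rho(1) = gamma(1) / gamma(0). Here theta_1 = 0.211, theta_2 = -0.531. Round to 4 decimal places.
\rho(1) = 0.0746

For an MA(q) process with theta_0 = 1, the autocovariance is
  gamma(k) = sigma^2 * sum_{i=0..q-k} theta_i * theta_{i+k},
and rho(k) = gamma(k) / gamma(0). Sigma^2 cancels.
  numerator   = (1)*(0.211) + (0.211)*(-0.531) = 0.098959.
  denominator = (1)^2 + (0.211)^2 + (-0.531)^2 = 1.326482.
  rho(1) = 0.098959 / 1.326482 = 0.0746.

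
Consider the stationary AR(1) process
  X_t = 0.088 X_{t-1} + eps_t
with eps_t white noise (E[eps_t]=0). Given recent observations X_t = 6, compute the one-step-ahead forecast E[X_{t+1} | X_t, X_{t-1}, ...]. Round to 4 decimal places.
E[X_{t+1} \mid \mathcal F_t] = 0.5280

For an AR(p) model X_t = c + sum_i phi_i X_{t-i} + eps_t, the
one-step-ahead conditional mean is
  E[X_{t+1} | X_t, ...] = c + sum_i phi_i X_{t+1-i}.
Substitute known values:
  E[X_{t+1} | ...] = (0.088) * (6)
                   = 0.5280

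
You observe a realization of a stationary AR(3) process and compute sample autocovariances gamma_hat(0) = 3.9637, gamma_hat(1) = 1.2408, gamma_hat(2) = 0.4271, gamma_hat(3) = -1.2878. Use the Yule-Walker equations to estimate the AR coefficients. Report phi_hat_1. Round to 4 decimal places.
\hat\phi_{1} = 0.3140

The Yule-Walker equations for an AR(p) process read, in matrix form,
  Gamma_p phi = r_p,   with   (Gamma_p)_{ij} = gamma(|i - j|),
                       (r_p)_i = gamma(i),   i,j = 1..p.
Substitute the sample gammas (Toeplitz matrix and right-hand side of size 3):
  Gamma_p = [[3.9637, 1.2408, 0.4271], [1.2408, 3.9637, 1.2408], [0.4271, 1.2408, 3.9637]]
  r_p     = [1.2408, 0.4271, -1.2878]
Written out (R1..R3):
  (R1) 3.9637 phi_1 + 1.2408 phi_2 + 0.4271 phi_3 = 1.2408
  (R2) 1.2408 phi_1 + 3.9637 phi_2 + 1.2408 phi_3 = 0.4271
  (R3) 0.4271 phi_1 + 1.2408 phi_2 + 3.9637 phi_3 = -1.2878
Gaussian elimination:
  R2 <- R2 - (1.2408/3.9637) R1 = R2 - (0.313041) R1:  3.575279 phi_2 + 1.1071 phi_3 = 0.038679
  R3 <- R3 - (0.4271/3.9637) R1 = R3 - (0.107753) R1:  1.1071 phi_2 + 3.917679 phi_3 = -1.4215
  R3 <- R3 - (1.1071/3.575279) R2 = R3 - (0.309654) R2:  3.57486 phi_3 = -1.433477
Back-substitution:
  phi_hat_3 = -1.433477 / 3.57486 = -0.400988
  phi_hat_2 = (0.038679 - (1.1071)(-0.400988)) / 3.575279 = 0.134986
  phi_hat_1 = (1.2408 - (1.2408)(0.134986) - (0.4271)(-0.400988)) / 3.9637 = 0.313992
So phi_hat = [0.3140, 0.1350, -0.4010].
Therefore phi_hat_1 = 0.3140.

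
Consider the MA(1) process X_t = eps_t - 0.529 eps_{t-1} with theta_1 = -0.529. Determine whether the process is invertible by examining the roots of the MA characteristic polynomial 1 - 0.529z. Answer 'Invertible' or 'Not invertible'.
\text{Invertible}

The MA(q) characteristic polynomial is P(z) = 1 - 0.529z.
Invertibility requires all roots to lie outside the unit circle, i.e. |z| > 1 for every root.
This is linear in z: 1 + (-0.529) z = 0  =>  z = -1/(-0.529) = 1.890359,  |z| = 1.890359.
Moduli of all roots: 1.8904.
All moduli strictly greater than 1? Yes.
Verdict: Invertible.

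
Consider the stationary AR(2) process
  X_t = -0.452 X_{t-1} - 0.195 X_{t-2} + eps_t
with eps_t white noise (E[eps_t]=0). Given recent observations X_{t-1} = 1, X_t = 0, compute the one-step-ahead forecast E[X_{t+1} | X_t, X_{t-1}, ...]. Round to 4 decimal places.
E[X_{t+1} \mid \mathcal F_t] = -0.1950

For an AR(p) model X_t = c + sum_i phi_i X_{t-i} + eps_t, the
one-step-ahead conditional mean is
  E[X_{t+1} | X_t, ...] = c + sum_i phi_i X_{t+1-i}.
Substitute known values:
  E[X_{t+1} | ...] = (-0.452) * (0) + (-0.195) * (1)
                   = -0.1950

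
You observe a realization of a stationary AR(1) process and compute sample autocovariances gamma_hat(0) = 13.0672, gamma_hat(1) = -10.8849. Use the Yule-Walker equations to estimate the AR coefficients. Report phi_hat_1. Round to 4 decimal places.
\hat\phi_{1} = -0.8330

The Yule-Walker equations for an AR(p) process read, in matrix form,
  Gamma_p phi = r_p,   with   (Gamma_p)_{ij} = gamma(|i - j|),
                       (r_p)_i = gamma(i),   i,j = 1..p.
Substitute the sample gammas (Toeplitz matrix and right-hand side of size 1):
  Gamma_p = [[13.0672]]
  r_p     = [-10.8849]
With p = 1 this is the single equation gamma(0) phi_1 = gamma(1):
  phi_hat_1 = gamma(1) / gamma(0) = -10.8849 / 13.0672 = -0.8330.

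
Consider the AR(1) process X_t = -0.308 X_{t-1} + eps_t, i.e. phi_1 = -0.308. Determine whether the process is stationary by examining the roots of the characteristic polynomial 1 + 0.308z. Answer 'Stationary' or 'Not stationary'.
\text{Stationary}

The AR(p) characteristic polynomial is P(z) = 1 + 0.308z.
Stationarity requires all roots to lie outside the unit circle, i.e. |z| > 1 for every root.
This is linear in z: 1 + (0.308) z = 0  =>  z = -1/(0.308) = -3.246753,  |z| = 3.246753.
Moduli of all roots: 3.2468.
All moduli strictly greater than 1? Yes.
Verdict: Stationary.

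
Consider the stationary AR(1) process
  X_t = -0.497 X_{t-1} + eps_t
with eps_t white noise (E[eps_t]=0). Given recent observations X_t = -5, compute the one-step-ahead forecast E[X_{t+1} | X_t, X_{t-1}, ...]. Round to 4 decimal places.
E[X_{t+1} \mid \mathcal F_t] = 2.4850

For an AR(p) model X_t = c + sum_i phi_i X_{t-i} + eps_t, the
one-step-ahead conditional mean is
  E[X_{t+1} | X_t, ...] = c + sum_i phi_i X_{t+1-i}.
Substitute known values:
  E[X_{t+1} | ...] = (-0.497) * (-5)
                   = 2.4850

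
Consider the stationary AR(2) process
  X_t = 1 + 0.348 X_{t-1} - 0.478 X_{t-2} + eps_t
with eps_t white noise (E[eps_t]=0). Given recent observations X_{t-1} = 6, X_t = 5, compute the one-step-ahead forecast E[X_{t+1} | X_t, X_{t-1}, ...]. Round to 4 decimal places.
E[X_{t+1} \mid \mathcal F_t] = -0.1280

For an AR(p) model X_t = c + sum_i phi_i X_{t-i} + eps_t, the
one-step-ahead conditional mean is
  E[X_{t+1} | X_t, ...] = c + sum_i phi_i X_{t+1-i}.
Substitute known values:
  E[X_{t+1} | ...] = 1 + (0.348) * (5) + (-0.478) * (6)
                   = -0.1280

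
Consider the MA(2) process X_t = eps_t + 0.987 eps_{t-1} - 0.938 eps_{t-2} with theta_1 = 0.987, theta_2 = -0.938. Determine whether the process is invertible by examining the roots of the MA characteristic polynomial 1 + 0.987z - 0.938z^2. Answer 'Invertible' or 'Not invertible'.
\text{Not invertible}

The MA(q) characteristic polynomial is P(z) = 1 + 0.987z - 0.938z^2.
Invertibility requires all roots to lie outside the unit circle, i.e. |z| > 1 for every root.
Set 1 + (0.987) z + (-0.938) z^2 = 0, i.e. a z^2 + b z + c = 0 with a = -0.938, b = 0.987, c = 1.
Discriminant D = b^2 - 4ac = (0.987)^2 - 4*(-0.938)*1 = 0.974169 - (-3.752) = 4.726169.
D >= 0, so the roots are real: z = (-b +/- sqrt(D)) / (2a) = (-0.987 +/- 2.173975) / (-1.876).
  z_1 = (-0.987 + 2.173975) / (-1.876) = -0.6327,   |z_1| = 0.6327.
  z_2 = (-0.987 - 2.173975) / (-1.876) = 1.685,   |z_2| = 1.685.
Moduli of all roots: 0.6327, 1.6850.
All moduli strictly greater than 1? No.
Verdict: Not invertible.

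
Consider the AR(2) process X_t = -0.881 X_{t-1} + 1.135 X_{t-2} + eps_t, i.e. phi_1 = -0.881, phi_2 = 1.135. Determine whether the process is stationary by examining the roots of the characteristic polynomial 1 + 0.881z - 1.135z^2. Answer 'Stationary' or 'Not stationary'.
\text{Not stationary}

The AR(p) characteristic polynomial is P(z) = 1 + 0.881z - 1.135z^2.
Stationarity requires all roots to lie outside the unit circle, i.e. |z| > 1 for every root.
Set 1 + (0.881) z + (-1.135) z^2 = 0, i.e. a z^2 + b z + c = 0 with a = -1.135, b = 0.881, c = 1.
Discriminant D = b^2 - 4ac = (0.881)^2 - 4*(-1.135)*1 = 0.776161 - (-4.54) = 5.316161.
D >= 0, so the roots are real: z = (-b +/- sqrt(D)) / (2a) = (-0.881 +/- 2.30568) / (-2.27).
  z_1 = (-0.881 + 2.30568) / (-2.27) = -0.6276,   |z_1| = 0.6276.
  z_2 = (-0.881 - 2.30568) / (-2.27) = 1.4038,   |z_2| = 1.4038.
Moduli of all roots: 0.6276, 1.4038.
All moduli strictly greater than 1? No.
Verdict: Not stationary.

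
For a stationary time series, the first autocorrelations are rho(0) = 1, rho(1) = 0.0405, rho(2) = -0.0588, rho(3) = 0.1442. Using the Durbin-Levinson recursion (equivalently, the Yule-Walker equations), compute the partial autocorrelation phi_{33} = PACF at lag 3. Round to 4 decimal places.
\phi_{33} = 0.1500

The PACF at lag k is phi_{kk}, the last component of the solution
to the Yule-Walker system G_k phi = r_k where
  (G_k)_{ij} = rho(|i - j|), (r_k)_i = rho(i), i,j = 1..k.
Equivalently, Durbin-Levinson gives phi_{kk} iteratively:
  phi_{11} = rho(1)
  phi_{kk} = [rho(k) - sum_{j=1..k-1} phi_{k-1,j} rho(k-j)]
            / [1 - sum_{j=1..k-1} phi_{k-1,j} rho(j)],
  phi_{k,j} = phi_{k-1,j} - phi_{kk} phi_{k-1,k-j},  j = 1..k-1.
Step k = 1:
  phi_11 = rho(1) = 0.0405.
Step k = 2:
  phi_22 = [rho(2) - phi_11 rho(1)] / [1 - phi_11 rho(1)] = [-0.0588 - (0.0405)(0.0405)] / [1 - (0.0405)(0.0405)]
         = -0.06044025 / 0.99835975 = -0.06054.
  Update: phi_21 = phi_11 - phi_22 phi_11 = 0.0405 - (-0.06054)(0.0405) = 0.042952.
Step k = 3:
  phi_33 = [rho(3) - phi_21 rho(2) - phi_22 rho(1)] / [1 - phi_21 rho(1) - phi_22 rho(2)]
    numerator   = 0.1442 - (0.042952)(-0.0588) - (-0.06054)(0.0405) = 0.14917742
    denominator = 1 - (0.042952)(0.0405) - (-0.06054)(-0.0588) = 0.99470072
  phi_33 = 0.14917742 / 0.99470072 = 0.15.
Therefore phi_{33} = 0.1500.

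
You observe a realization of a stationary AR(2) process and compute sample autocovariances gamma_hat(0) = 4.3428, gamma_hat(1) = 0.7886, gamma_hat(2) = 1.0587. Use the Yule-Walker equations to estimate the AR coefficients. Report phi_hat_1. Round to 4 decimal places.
\hat\phi_{1} = 0.1420

The Yule-Walker equations for an AR(p) process read, in matrix form,
  Gamma_p phi = r_p,   with   (Gamma_p)_{ij} = gamma(|i - j|),
                       (r_p)_i = gamma(i),   i,j = 1..p.
Substitute the sample gammas (Toeplitz matrix and right-hand side of size 2):
  Gamma_p = [[4.3428, 0.7886], [0.7886, 4.3428]]
  r_p     = [0.7886, 1.0587]
Written out:
  4.3428 phi_1 + 0.7886 phi_2 = 0.7886
  0.7886 phi_1 + 4.3428 phi_2 = 1.0587
Solve by Cramer's rule:
  det = gamma(0)^2 - gamma(1)^2 = (4.3428)^2 - (0.7886)^2 = 18.85991184 - 0.62188996 = 18.23802188
  phi_hat_1 = [gamma(1) gamma(0) - gamma(1) gamma(2)] / det = [(0.7886)(4.3428) - (0.7886)(1.0587)] / 18.23802188 = 2.58984126 / 18.23802188 = 0.142
  phi_hat_2 = [gamma(0) gamma(2) - gamma(1)^2] / det = [(4.3428)(1.0587) - (0.7886)^2] / 18.23802188 = 3.9758324 / 18.23802188 = 0.218
So phi_hat = [0.1420, 0.2180].
Therefore phi_hat_1 = 0.1420.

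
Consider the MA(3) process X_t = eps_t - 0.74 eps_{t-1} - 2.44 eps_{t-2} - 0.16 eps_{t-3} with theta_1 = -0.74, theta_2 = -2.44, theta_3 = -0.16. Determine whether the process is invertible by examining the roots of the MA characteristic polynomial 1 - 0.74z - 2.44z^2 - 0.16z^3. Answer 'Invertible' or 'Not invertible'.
\text{Not invertible}

The MA(q) characteristic polynomial is P(z) = 1 - 0.74z - 2.44z^2 - 0.16z^3.
Invertibility requires all roots to lie outside the unit circle, i.e. |z| > 1 for every root.
Degree 3: look for a simple real root z0 first, then factor out (1 - z/z0) and solve the remaining quadratic.
Testing z0 = 0.5: P(0.5) = 1 + (-0.74)(0.5) + (-2.44)(0.5)^2 + (-0.16)(0.5)^3
  = 1 + (-0.37) + (-0.61) + (-0.02) = 0.  So z_0 = 0.5 is a root, |z_0| = 0.5.
Divide out the factor (1 - 2 z) = (1 - z/z0) (since 1/z0 = 2):
  P(z) = (1 - 2 z)(1 + (1.26) z + (0.08) z^2)
  [check: z-coef 1.26 - (2) = -0.74; z^2-coef 0.08 - (2)(1.26) = -2.44; z^3-coef -(2)(0.08) = -0.16.]
Remaining roots from the quadratic factor 1 + (1.26) z + (0.08) z^2:
  Set 1 + (1.26) z + (0.08) z^2 = 0, i.e. a z^2 + b z + c = 0 with a = 0.08, b = 1.26, c = 1.
  Discriminant D = b^2 - 4ac = (1.26)^2 - 4*(0.08)*1 = 1.5876 - (0.32) = 1.2676.
  D >= 0, so the roots are real: z = (-b +/- sqrt(D)) / (2a) = (-1.26 +/- 1.125877) / (0.16).
    z_1 = (-1.26 + 1.125877) / (0.16) = -0.8383,   |z_1| = 0.8383.
    z_2 = (-1.26 - 1.125877) / (0.16) = -14.9117,   |z_2| = 14.9117.
Moduli of all roots: 0.5000, 0.8383, 14.9117.
All moduli strictly greater than 1? No.
Verdict: Not invertible.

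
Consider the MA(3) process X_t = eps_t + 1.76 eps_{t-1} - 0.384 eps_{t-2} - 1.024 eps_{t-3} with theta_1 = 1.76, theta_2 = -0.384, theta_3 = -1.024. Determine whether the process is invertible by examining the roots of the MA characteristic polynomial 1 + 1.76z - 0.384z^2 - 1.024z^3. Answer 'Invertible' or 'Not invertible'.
\text{Not invertible}

The MA(q) characteristic polynomial is P(z) = 1 + 1.76z - 0.384z^2 - 1.024z^3.
Invertibility requires all roots to lie outside the unit circle, i.e. |z| > 1 for every root.
Degree 3: look for a simple real root z0 first, then factor out (1 - z/z0) and solve the remaining quadratic.
Testing z0 = -0.625: P(-0.625) = 1 + (1.76)(-0.625) + (-0.384)(-0.625)^2 + (-1.024)(-0.625)^3
  = 1 + (-1.1) + (-0.15) + (0.25) = 0.  So z_0 = -0.625 is a root, |z_0| = 0.625.
Divide out the factor (1 + 1.6 z) = (1 - z/z0) (since 1/z0 = -1.6):
  P(z) = (1 + 1.6 z)(1 + (0.16) z + (-0.64) z^2)
  [check: z-coef 0.16 - (-1.6) = 1.76; z^2-coef -0.64 - (-1.6)(0.16) = -0.384; z^3-coef -(-1.6)(-0.64) = -1.024.]
Remaining roots from the quadratic factor 1 + (0.16) z + (-0.64) z^2:
  Set 1 + (0.16) z + (-0.64) z^2 = 0, i.e. a z^2 + b z + c = 0 with a = -0.64, b = 0.16, c = 1.
  Discriminant D = b^2 - 4ac = (0.16)^2 - 4*(-0.64)*1 = 0.0256 - (-2.56) = 2.5856.
  D >= 0, so the roots are real: z = (-b +/- sqrt(D)) / (2a) = (-0.16 +/- 1.60798) / (-1.28).
    z_1 = (-0.16 + 1.60798) / (-1.28) = -1.1312,   |z_1| = 1.1312.
    z_2 = (-0.16 - 1.60798) / (-1.28) = 1.3812,   |z_2| = 1.3812.
Moduli of all roots: 0.6250, 1.1312, 1.3812.
All moduli strictly greater than 1? No.
Verdict: Not invertible.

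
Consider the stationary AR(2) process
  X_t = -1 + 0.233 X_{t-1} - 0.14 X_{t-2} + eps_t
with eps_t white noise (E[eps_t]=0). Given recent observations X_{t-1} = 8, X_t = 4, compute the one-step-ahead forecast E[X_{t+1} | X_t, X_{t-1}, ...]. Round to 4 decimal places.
E[X_{t+1} \mid \mathcal F_t] = -1.1880

For an AR(p) model X_t = c + sum_i phi_i X_{t-i} + eps_t, the
one-step-ahead conditional mean is
  E[X_{t+1} | X_t, ...] = c + sum_i phi_i X_{t+1-i}.
Substitute known values:
  E[X_{t+1} | ...] = -1 + (0.233) * (4) + (-0.14) * (8)
                   = -1.1880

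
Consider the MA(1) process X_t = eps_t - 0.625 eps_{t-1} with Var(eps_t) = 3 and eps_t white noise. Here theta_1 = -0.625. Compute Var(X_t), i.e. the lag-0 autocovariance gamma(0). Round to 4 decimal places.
\gamma(0) = 4.1719

For an MA(q) process X_t = eps_t + sum_i theta_i eps_{t-i} with
Var(eps_t) = sigma^2, the variance is
  gamma(0) = sigma^2 * (1 + sum_i theta_i^2).
  sum_i theta_i^2 = (-0.625)^2 = 0.390625.
  gamma(0) = 3 * (1 + 0.390625) = 3 * 1.390625 = 4.171875, which rounds to 4.1719.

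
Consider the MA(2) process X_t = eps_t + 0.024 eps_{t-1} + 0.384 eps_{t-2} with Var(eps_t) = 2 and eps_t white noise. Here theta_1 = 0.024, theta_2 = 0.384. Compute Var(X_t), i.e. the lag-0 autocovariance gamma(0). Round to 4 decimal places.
\gamma(0) = 2.2961

For an MA(q) process X_t = eps_t + sum_i theta_i eps_{t-i} with
Var(eps_t) = sigma^2, the variance is
  gamma(0) = sigma^2 * (1 + sum_i theta_i^2).
  sum_i theta_i^2 = (0.024)^2 + (0.384)^2 = 0.000576 + 0.147456 = 0.148032.
  gamma(0) = 2 * (1 + 0.148032) = 2 * 1.148032 = 2.296064, which rounds to 2.2961.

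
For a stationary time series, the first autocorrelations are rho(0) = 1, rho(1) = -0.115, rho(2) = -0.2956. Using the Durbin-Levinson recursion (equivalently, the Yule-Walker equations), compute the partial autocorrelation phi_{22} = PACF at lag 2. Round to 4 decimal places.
\phi_{22} = -0.3130

The PACF at lag k is phi_{kk}, the last component of the solution
to the Yule-Walker system G_k phi = r_k where
  (G_k)_{ij} = rho(|i - j|), (r_k)_i = rho(i), i,j = 1..k.
Equivalently, Durbin-Levinson gives phi_{kk} iteratively:
  phi_{11} = rho(1)
  phi_{kk} = [rho(k) - sum_{j=1..k-1} phi_{k-1,j} rho(k-j)]
            / [1 - sum_{j=1..k-1} phi_{k-1,j} rho(j)],
  phi_{k,j} = phi_{k-1,j} - phi_{kk} phi_{k-1,k-j},  j = 1..k-1.
Step k = 1:
  phi_11 = rho(1) = -0.115.
Step k = 2:
  phi_22 = [rho(2) - phi_11 rho(1)] / [1 - phi_11 rho(1)] = [-0.2956 - (-0.115)(-0.115)] / [1 - (-0.115)(-0.115)]
         = -0.308825 / 0.986775 = -0.313.
Therefore phi_{22} = -0.3130.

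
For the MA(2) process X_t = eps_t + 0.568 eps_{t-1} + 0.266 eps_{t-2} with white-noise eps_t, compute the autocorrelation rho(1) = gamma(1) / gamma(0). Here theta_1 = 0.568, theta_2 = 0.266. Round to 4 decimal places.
\rho(1) = 0.5161

For an MA(q) process with theta_0 = 1, the autocovariance is
  gamma(k) = sigma^2 * sum_{i=0..q-k} theta_i * theta_{i+k},
and rho(k) = gamma(k) / gamma(0). Sigma^2 cancels.
  numerator   = (1)*(0.568) + (0.568)*(0.266) = 0.719088.
  denominator = (1)^2 + (0.568)^2 + (0.266)^2 = 1.39338.
  rho(1) = 0.719088 / 1.39338 = 0.5161.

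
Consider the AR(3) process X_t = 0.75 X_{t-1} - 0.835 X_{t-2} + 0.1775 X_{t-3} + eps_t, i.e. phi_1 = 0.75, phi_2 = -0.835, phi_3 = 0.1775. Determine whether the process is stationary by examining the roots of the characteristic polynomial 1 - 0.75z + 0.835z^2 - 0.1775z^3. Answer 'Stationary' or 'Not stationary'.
\text{Stationary}

The AR(p) characteristic polynomial is P(z) = 1 - 0.75z + 0.835z^2 - 0.1775z^3.
Stationarity requires all roots to lie outside the unit circle, i.e. |z| > 1 for every root.
Degree 3: look for a simple real root z0 first, then factor out (1 - z/z0) and solve the remaining quadratic.
Testing z0 = 4: P(4) = 1 + (-0.75)(4) + (0.835)(4)^2 + (-0.1775)(4)^3
  = 1 + (-3) + (13.36) + (-11.36) = 0.  So z_0 = 4 is a root, |z_0| = 4.
Divide out the factor (1 - 0.25 z) = (1 - z/z0) (since 1/z0 = 0.25):
  P(z) = (1 - 0.25 z)(1 + (-0.5) z + (0.71) z^2)
  [check: z-coef -0.5 - (0.25) = -0.75; z^2-coef 0.71 - (0.25)(-0.5) = 0.835; z^3-coef -(0.25)(0.71) = -0.1775.]
Remaining roots from the quadratic factor 1 + (-0.5) z + (0.71) z^2:
  Set 1 + (-0.5) z + (0.71) z^2 = 0, i.e. a z^2 + b z + c = 0 with a = 0.71, b = -0.5, c = 1.
  Discriminant D = b^2 - 4ac = (-0.5)^2 - 4*(0.71)*1 = 0.25 - (2.84) = -2.59.
  D < 0, so the roots are the complex-conjugate pair z = (-b +/- i sqrt(-D)) / (2a) = 0.3521 +/- 1.1333i.
  For a conjugate pair |z|^2 = z * conj(z) = (product of roots) = c/a = 1/(0.71) = 1.408451, so |z| = sqrt(1.408451) = 1.1868 for both roots.
Moduli of all roots: 4.0000, 1.1868, 1.1868.
All moduli strictly greater than 1? Yes.
Verdict: Stationary.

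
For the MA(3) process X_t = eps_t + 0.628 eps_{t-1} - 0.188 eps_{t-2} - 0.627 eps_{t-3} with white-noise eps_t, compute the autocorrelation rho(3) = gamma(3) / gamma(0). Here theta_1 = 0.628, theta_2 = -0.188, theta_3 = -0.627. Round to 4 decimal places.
\rho(3) = -0.3440

For an MA(q) process with theta_0 = 1, the autocovariance is
  gamma(k) = sigma^2 * sum_{i=0..q-k} theta_i * theta_{i+k},
and rho(k) = gamma(k) / gamma(0). Sigma^2 cancels.
  numerator   = (1)*(-0.627) = -0.627.
  denominator = (1)^2 + (0.628)^2 + (-0.188)^2 + (-0.627)^2 = 1.822857.
  rho(3) = -0.627 / 1.822857 = -0.3440.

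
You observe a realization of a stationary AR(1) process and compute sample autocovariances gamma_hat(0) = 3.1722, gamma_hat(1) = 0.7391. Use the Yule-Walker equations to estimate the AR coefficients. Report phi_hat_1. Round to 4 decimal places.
\hat\phi_{1} = 0.2330

The Yule-Walker equations for an AR(p) process read, in matrix form,
  Gamma_p phi = r_p,   with   (Gamma_p)_{ij} = gamma(|i - j|),
                       (r_p)_i = gamma(i),   i,j = 1..p.
Substitute the sample gammas (Toeplitz matrix and right-hand side of size 1):
  Gamma_p = [[3.1722]]
  r_p     = [0.7391]
With p = 1 this is the single equation gamma(0) phi_1 = gamma(1):
  phi_hat_1 = gamma(1) / gamma(0) = 0.7391 / 3.1722 = 0.2330.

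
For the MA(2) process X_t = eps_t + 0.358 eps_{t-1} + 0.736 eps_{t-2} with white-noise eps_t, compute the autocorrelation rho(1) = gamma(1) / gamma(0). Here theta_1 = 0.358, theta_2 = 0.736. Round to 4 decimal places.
\rho(1) = 0.3722

For an MA(q) process with theta_0 = 1, the autocovariance is
  gamma(k) = sigma^2 * sum_{i=0..q-k} theta_i * theta_{i+k},
and rho(k) = gamma(k) / gamma(0). Sigma^2 cancels.
  numerator   = (1)*(0.358) + (0.358)*(0.736) = 0.621488.
  denominator = (1)^2 + (0.358)^2 + (0.736)^2 = 1.66986.
  rho(1) = 0.621488 / 1.66986 = 0.3722.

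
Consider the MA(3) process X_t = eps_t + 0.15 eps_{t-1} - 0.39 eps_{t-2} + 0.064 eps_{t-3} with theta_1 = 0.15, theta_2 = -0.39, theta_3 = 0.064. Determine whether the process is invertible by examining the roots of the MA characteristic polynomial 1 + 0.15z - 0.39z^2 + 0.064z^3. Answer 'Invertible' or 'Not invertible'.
\text{Invertible}

The MA(q) characteristic polynomial is P(z) = 1 + 0.15z - 0.39z^2 + 0.064z^3.
Invertibility requires all roots to lie outside the unit circle, i.e. |z| > 1 for every root.
Degree 3: look for a simple real root z0 first, then factor out (1 - z/z0) and solve the remaining quadratic.
Testing z0 = 5: P(5) = 1 + (0.15)(5) + (-0.39)(5)^2 + (0.064)(5)^3
  = 1 + (0.75) + (-9.75) + (8) = 0.  So z_0 = 5 is a root, |z_0| = 5.
Divide out the factor (1 - 0.2 z) = (1 - z/z0) (since 1/z0 = 0.2):
  P(z) = (1 - 0.2 z)(1 + (0.35) z + (-0.32) z^2)
  [check: z-coef 0.35 - (0.2) = 0.15; z^2-coef -0.32 - (0.2)(0.35) = -0.39; z^3-coef -(0.2)(-0.32) = 0.064.]
Remaining roots from the quadratic factor 1 + (0.35) z + (-0.32) z^2:
  Set 1 + (0.35) z + (-0.32) z^2 = 0, i.e. a z^2 + b z + c = 0 with a = -0.32, b = 0.35, c = 1.
  Discriminant D = b^2 - 4ac = (0.35)^2 - 4*(-0.32)*1 = 0.1225 - (-1.28) = 1.4025.
  D >= 0, so the roots are real: z = (-b +/- sqrt(D)) / (2a) = (-0.35 +/- 1.184272) / (-0.64).
    z_1 = (-0.35 + 1.184272) / (-0.64) = -1.3035,   |z_1| = 1.3035.
    z_2 = (-0.35 - 1.184272) / (-0.64) = 2.3973,   |z_2| = 2.3973.
Moduli of all roots: 5.0000, 1.3035, 2.3973.
All moduli strictly greater than 1? Yes.
Verdict: Invertible.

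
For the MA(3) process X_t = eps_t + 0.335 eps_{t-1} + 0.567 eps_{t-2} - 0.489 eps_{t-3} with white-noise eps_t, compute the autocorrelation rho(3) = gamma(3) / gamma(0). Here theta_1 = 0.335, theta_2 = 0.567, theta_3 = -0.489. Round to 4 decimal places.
\rho(3) = -0.2923

For an MA(q) process with theta_0 = 1, the autocovariance is
  gamma(k) = sigma^2 * sum_{i=0..q-k} theta_i * theta_{i+k},
and rho(k) = gamma(k) / gamma(0). Sigma^2 cancels.
  numerator   = (1)*(-0.489) = -0.489.
  denominator = (1)^2 + (0.335)^2 + (0.567)^2 + (-0.489)^2 = 1.672835.
  rho(3) = -0.489 / 1.672835 = -0.2923.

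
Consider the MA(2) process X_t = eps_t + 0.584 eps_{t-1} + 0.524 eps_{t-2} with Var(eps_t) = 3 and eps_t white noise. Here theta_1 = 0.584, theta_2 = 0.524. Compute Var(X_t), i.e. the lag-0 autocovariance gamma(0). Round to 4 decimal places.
\gamma(0) = 4.8469

For an MA(q) process X_t = eps_t + sum_i theta_i eps_{t-i} with
Var(eps_t) = sigma^2, the variance is
  gamma(0) = sigma^2 * (1 + sum_i theta_i^2).
  sum_i theta_i^2 = (0.584)^2 + (0.524)^2 = 0.341056 + 0.274576 = 0.615632.
  gamma(0) = 3 * (1 + 0.615632) = 3 * 1.615632 = 4.846896, which rounds to 4.8469.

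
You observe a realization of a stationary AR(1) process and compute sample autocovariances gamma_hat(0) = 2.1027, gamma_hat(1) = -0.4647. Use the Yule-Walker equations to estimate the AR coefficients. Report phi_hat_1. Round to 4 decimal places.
\hat\phi_{1} = -0.2210

The Yule-Walker equations for an AR(p) process read, in matrix form,
  Gamma_p phi = r_p,   with   (Gamma_p)_{ij} = gamma(|i - j|),
                       (r_p)_i = gamma(i),   i,j = 1..p.
Substitute the sample gammas (Toeplitz matrix and right-hand side of size 1):
  Gamma_p = [[2.1027]]
  r_p     = [-0.4647]
With p = 1 this is the single equation gamma(0) phi_1 = gamma(1):
  phi_hat_1 = gamma(1) / gamma(0) = -0.4647 / 2.1027 = -0.2210.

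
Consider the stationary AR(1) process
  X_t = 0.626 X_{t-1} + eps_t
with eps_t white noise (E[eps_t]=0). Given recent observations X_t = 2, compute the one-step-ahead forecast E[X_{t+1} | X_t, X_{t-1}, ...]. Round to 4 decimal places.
E[X_{t+1} \mid \mathcal F_t] = 1.2520

For an AR(p) model X_t = c + sum_i phi_i X_{t-i} + eps_t, the
one-step-ahead conditional mean is
  E[X_{t+1} | X_t, ...] = c + sum_i phi_i X_{t+1-i}.
Substitute known values:
  E[X_{t+1} | ...] = (0.626) * (2)
                   = 1.2520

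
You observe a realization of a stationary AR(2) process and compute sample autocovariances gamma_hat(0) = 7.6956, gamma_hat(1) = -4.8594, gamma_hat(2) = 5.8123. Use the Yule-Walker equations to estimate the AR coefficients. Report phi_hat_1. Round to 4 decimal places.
\hat\phi_{1} = -0.2570

The Yule-Walker equations for an AR(p) process read, in matrix form,
  Gamma_p phi = r_p,   with   (Gamma_p)_{ij} = gamma(|i - j|),
                       (r_p)_i = gamma(i),   i,j = 1..p.
Substitute the sample gammas (Toeplitz matrix and right-hand side of size 2):
  Gamma_p = [[7.6956, -4.8594], [-4.8594, 7.6956]]
  r_p     = [-4.8594, 5.8123]
Written out:
  7.6956 phi_1 - 4.8594 phi_2 = -4.8594
  -4.8594 phi_1 + 7.6956 phi_2 = 5.8123
Solve by Cramer's rule:
  det = gamma(0)^2 - gamma(1)^2 = (7.6956)^2 - (-4.8594)^2 = 59.22225936 - 23.61376836 = 35.608491
  phi_hat_1 = [gamma(1) gamma(0) - gamma(1) gamma(2)] / det = [(-4.8594)(7.6956) - (-4.8594)(5.8123)] / 35.608491 = -9.15170802 / 35.608491 = -0.257
  phi_hat_2 = [gamma(0) gamma(2) - gamma(1)^2] / det = [(7.6956)(5.8123) - (-4.8594)^2] / 35.608491 = 21.11536752 / 35.608491 = 0.593
So phi_hat = [-0.2570, 0.5930].
Therefore phi_hat_1 = -0.2570.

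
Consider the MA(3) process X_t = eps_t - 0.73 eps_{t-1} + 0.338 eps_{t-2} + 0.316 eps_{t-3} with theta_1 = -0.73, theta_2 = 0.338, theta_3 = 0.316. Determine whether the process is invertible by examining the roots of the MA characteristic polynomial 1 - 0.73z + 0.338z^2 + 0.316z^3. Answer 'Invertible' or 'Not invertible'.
\text{Invertible}

The MA(q) characteristic polynomial is P(z) = 1 - 0.73z + 0.338z^2 + 0.316z^3.
Invertibility requires all roots to lie outside the unit circle, i.e. |z| > 1 for every root.
Degree 3: look for a simple real root z0 first, then factor out (1 - z/z0) and solve the remaining quadratic.
Testing z0 = -2.5: P(-2.5) = 1 + (-0.73)(-2.5) + (0.338)(-2.5)^2 + (0.316)(-2.5)^3
  = 1 + (1.825) + (2.1125) + (-4.9375) = 0.  So z_0 = -2.5 is a root, |z_0| = 2.5.
Divide out the factor (1 + 0.4 z) = (1 - z/z0) (since 1/z0 = -0.4):
  P(z) = (1 + 0.4 z)(1 + (-1.13) z + (0.79) z^2)
  [check: z-coef -1.13 - (-0.4) = -0.73; z^2-coef 0.79 - (-0.4)(-1.13) = 0.338; z^3-coef -(-0.4)(0.79) = 0.316.]
Remaining roots from the quadratic factor 1 + (-1.13) z + (0.79) z^2:
  Set 1 + (-1.13) z + (0.79) z^2 = 0, i.e. a z^2 + b z + c = 0 with a = 0.79, b = -1.13, c = 1.
  Discriminant D = b^2 - 4ac = (-1.13)^2 - 4*(0.79)*1 = 1.2769 - (3.16) = -1.8831.
  D < 0, so the roots are the complex-conjugate pair z = (-b +/- i sqrt(-D)) / (2a) = 0.7152 +/- 0.8685i.
  For a conjugate pair |z|^2 = z * conj(z) = (product of roots) = c/a = 1/(0.79) = 1.265823, so |z| = sqrt(1.265823) = 1.1251 for both roots.
Moduli of all roots: 2.5000, 1.1251, 1.1251.
All moduli strictly greater than 1? Yes.
Verdict: Invertible.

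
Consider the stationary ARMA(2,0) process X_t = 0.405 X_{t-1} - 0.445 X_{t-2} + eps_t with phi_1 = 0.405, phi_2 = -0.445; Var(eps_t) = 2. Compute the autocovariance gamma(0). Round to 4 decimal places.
\gamma(0) = 2.7064

Multiply the model equation by X_{t-k} and take expectations. With theta_0 = psi_0 = 1 and psi_j the MA(infinity) weights, this gives
  gamma(k) - sum_i phi_i gamma(k-i) = c_k,
  c_k = sigma^2 * sum_{j=k..q} theta_j psi_{j-k}   (c_k = 0 for k > q),
using gamma(-m) = gamma(m).
Pure AR (q = 0): c_0 = sigma^2 = 2, c_k = 0 for k >= 1.
Equations for k = 0, 1, 2 (AR order 2, c_2 = 0):
  (E0) gamma(0) = phi_1 gamma(1) + phi_2 gamma(2) + c_0
  (E1) gamma(1) = phi_1 gamma(0) + phi_2 gamma(1) + c_1
  (E2) gamma(2) = phi_1 gamma(1) + phi_2 gamma(0)
From (E1): gamma(1) = A gamma(0) + B with
  A = phi_1 / (1 - phi_2) = 0.405 / 1.445 = 0.280277,   B = c_1 / (1 - phi_2) = 0 / 1.445 = 0.
Insert (E2) into (E0): gamma(0) (1 - phi_2^2) = phi_1 (1 + phi_2) gamma(1) + c_0.
  phi_1 (1 + phi_2) = (0.405)(0.555) = 0.224775,   1 - phi_2^2 = 0.801975.
Replace gamma(1) by A gamma(0) + B and collect gamma(0):
  gamma(0) [0.801975 - (0.224775)(0.280277)] = c_0 = 2
  gamma(0) * 0.738976 = 2
  gamma(0) = 2 / 0.738976 = 2.706449.
Therefore gamma(0) = 2.7064 (to 4 decimal places).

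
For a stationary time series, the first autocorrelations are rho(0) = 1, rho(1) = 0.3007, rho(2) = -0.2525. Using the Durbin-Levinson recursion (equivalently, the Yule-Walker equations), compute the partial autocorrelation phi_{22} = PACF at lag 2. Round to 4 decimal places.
\phi_{22} = -0.3770

The PACF at lag k is phi_{kk}, the last component of the solution
to the Yule-Walker system G_k phi = r_k where
  (G_k)_{ij} = rho(|i - j|), (r_k)_i = rho(i), i,j = 1..k.
Equivalently, Durbin-Levinson gives phi_{kk} iteratively:
  phi_{11} = rho(1)
  phi_{kk} = [rho(k) - sum_{j=1..k-1} phi_{k-1,j} rho(k-j)]
            / [1 - sum_{j=1..k-1} phi_{k-1,j} rho(j)],
  phi_{k,j} = phi_{k-1,j} - phi_{kk} phi_{k-1,k-j},  j = 1..k-1.
Step k = 1:
  phi_11 = rho(1) = 0.3007.
Step k = 2:
  phi_22 = [rho(2) - phi_11 rho(1)] / [1 - phi_11 rho(1)] = [-0.2525 - (0.3007)(0.3007)] / [1 - (0.3007)(0.3007)]
         = -0.34292049 / 0.90957951 = -0.377.
Therefore phi_{22} = -0.3770.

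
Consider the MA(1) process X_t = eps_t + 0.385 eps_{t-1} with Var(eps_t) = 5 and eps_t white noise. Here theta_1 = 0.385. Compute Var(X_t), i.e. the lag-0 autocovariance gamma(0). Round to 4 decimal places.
\gamma(0) = 5.7411

For an MA(q) process X_t = eps_t + sum_i theta_i eps_{t-i} with
Var(eps_t) = sigma^2, the variance is
  gamma(0) = sigma^2 * (1 + sum_i theta_i^2).
  sum_i theta_i^2 = (0.385)^2 = 0.148225.
  gamma(0) = 5 * (1 + 0.148225) = 5 * 1.148225 = 5.741125, which rounds to 5.7411.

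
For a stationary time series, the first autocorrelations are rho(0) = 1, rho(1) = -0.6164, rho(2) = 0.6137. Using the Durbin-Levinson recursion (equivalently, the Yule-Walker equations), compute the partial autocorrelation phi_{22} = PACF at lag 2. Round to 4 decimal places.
\phi_{22} = 0.3770

The PACF at lag k is phi_{kk}, the last component of the solution
to the Yule-Walker system G_k phi = r_k where
  (G_k)_{ij} = rho(|i - j|), (r_k)_i = rho(i), i,j = 1..k.
Equivalently, Durbin-Levinson gives phi_{kk} iteratively:
  phi_{11} = rho(1)
  phi_{kk} = [rho(k) - sum_{j=1..k-1} phi_{k-1,j} rho(k-j)]
            / [1 - sum_{j=1..k-1} phi_{k-1,j} rho(j)],
  phi_{k,j} = phi_{k-1,j} - phi_{kk} phi_{k-1,k-j},  j = 1..k-1.
Step k = 1:
  phi_11 = rho(1) = -0.6164.
Step k = 2:
  phi_22 = [rho(2) - phi_11 rho(1)] / [1 - phi_11 rho(1)] = [0.6137 - (-0.6164)(-0.6164)] / [1 - (-0.6164)(-0.6164)]
         = 0.23375104 / 0.62005104 = 0.377.
Therefore phi_{22} = 0.3770.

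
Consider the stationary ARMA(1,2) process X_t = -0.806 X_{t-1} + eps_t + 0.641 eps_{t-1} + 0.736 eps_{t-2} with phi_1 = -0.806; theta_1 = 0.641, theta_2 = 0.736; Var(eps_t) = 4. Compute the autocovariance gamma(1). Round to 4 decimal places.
\gamma(1) = -8.1823

Multiply the model equation by X_{t-k} and take expectations. With theta_0 = psi_0 = 1 and psi_j the MA(infinity) weights, this gives
  gamma(k) - sum_i phi_i gamma(k-i) = c_k,
  c_k = sigma^2 * sum_{j=k..q} theta_j psi_{j-k}   (c_k = 0 for k > q),
using gamma(-m) = gamma(m).
psi-weights needed (psi_j = theta_j + sum_i phi_i psi_{j-i}):
  psi_1 = theta_1 + phi_1 = 0.641 + (-0.806) = -0.165
  psi_2 = theta_2 + phi_1 psi_1 = 0.736 + (-0.806)(-0.165) = 0.86899
Right-hand sides:
  c_0 = sigma^2 (1 + theta_1 psi_1 + theta_2 psi_2) = 4 * (1 + (0.641)(-0.165) + (0.736)(0.86899)) = 4 * 1.533812 = 6.135247
  c_1 = sigma^2 (theta_1 + theta_2 psi_1) = 4 * (0.641 + (0.736)(-0.165)) = 2.07824
  c_2 = sigma^2 theta_2 = 4 * (0.736) = 2.944
Equations for k = 0 and k = 1 (AR order 1):
  gamma(0) = phi_1 gamma(1) + c_0
  gamma(1) = phi_1 gamma(0) + c_1
Substituting the second into the first: gamma(0) (1 - phi_1^2) = c_0 + phi_1 c_1, so
  gamma(0) = (c_0 + phi_1 c_1) / (1 - phi_1^2) = (6.135247 + (-0.806)(2.07824)) / (1 - (-0.806)^2) = 4.460185 / 0.350364 = 12.730147.
  gamma(1) = phi_1 gamma(0) + c_1 = (-0.806)(12.730147) + (2.07824) = -8.182258.
Therefore gamma(1) = -8.1823 (to 4 decimal places).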